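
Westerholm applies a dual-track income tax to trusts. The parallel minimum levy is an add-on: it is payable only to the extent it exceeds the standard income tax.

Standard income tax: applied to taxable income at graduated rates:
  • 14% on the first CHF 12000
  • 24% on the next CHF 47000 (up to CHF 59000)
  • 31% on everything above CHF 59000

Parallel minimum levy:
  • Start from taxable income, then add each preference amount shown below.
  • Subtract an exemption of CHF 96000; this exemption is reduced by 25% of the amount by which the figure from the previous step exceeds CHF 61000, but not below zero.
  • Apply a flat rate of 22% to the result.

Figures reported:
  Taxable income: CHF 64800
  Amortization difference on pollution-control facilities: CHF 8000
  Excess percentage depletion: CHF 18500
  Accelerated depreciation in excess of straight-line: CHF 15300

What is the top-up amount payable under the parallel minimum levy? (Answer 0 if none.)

CHF 0

Standard income tax:
  CHF 12000 × 14% = CHF 1680
  CHF 47000 × 24% = CHF 11280
  CHF 5800 × 31% = CHF 1798
  → CHF 14758

Parallel minimum levy:
  Adjusted income: CHF 64800 + CHF 8000 + CHF 18500 + CHF 15300 = CHF 106600
  Exemption: CHF 96000 − 25% × (CHF 106600 − CHF 61000) = CHF 96000 − CHF 11400 = CHF 84600
  Base: CHF 106600 − CHF 84600 = CHF 22000
  CHF 22000 × 22% = CHF 4840

CHF 4840 ≤ CHF 14758, so no add-on is due.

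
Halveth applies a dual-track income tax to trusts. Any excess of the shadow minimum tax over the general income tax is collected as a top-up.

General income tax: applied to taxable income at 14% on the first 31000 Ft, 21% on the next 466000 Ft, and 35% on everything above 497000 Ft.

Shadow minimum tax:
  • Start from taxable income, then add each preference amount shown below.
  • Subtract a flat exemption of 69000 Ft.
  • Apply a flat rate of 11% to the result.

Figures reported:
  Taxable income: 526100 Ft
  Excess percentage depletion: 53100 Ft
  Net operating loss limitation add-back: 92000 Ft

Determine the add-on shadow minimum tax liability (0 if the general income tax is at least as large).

0 Ft

General income tax:
  31000 Ft × 14% = 4340 Ft
  466000 Ft × 21% = 97860 Ft
  29100 Ft × 35% = 10185 Ft
  → 112385 Ft

Shadow minimum tax:
  Adjusted income: 526100 Ft + 53100 Ft + 92000 Ft = 671200 Ft
  Less exemption 69000 Ft → base 602200 Ft
  602200 Ft × 11% = 66242 Ft

66242 Ft ≤ 112385 Ft, so no add-on is due.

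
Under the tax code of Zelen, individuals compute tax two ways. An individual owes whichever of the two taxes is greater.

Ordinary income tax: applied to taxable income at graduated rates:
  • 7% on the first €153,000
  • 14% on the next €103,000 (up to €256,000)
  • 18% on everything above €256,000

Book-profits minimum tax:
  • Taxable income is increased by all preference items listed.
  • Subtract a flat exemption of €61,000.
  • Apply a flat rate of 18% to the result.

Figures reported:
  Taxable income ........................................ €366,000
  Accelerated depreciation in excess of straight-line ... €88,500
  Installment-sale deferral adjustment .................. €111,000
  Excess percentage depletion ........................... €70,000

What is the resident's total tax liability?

Book-profits minimum tax:
  Adjusted income: €366,000 + €88,500 + €111,000 + €70,000 = €635,500
  Less exemption €61,000 → base €574,500
  €574,500 × 18% = €103,410

Ordinary income tax:
  €153,000 × 7% = €10,710
  €103,000 × 14% = €14,420
  €110,000 × 18% = €19,800
  → €44,930

€103,410 > €44,930, so the book-profits minimum tax is the binding amount.

€103,410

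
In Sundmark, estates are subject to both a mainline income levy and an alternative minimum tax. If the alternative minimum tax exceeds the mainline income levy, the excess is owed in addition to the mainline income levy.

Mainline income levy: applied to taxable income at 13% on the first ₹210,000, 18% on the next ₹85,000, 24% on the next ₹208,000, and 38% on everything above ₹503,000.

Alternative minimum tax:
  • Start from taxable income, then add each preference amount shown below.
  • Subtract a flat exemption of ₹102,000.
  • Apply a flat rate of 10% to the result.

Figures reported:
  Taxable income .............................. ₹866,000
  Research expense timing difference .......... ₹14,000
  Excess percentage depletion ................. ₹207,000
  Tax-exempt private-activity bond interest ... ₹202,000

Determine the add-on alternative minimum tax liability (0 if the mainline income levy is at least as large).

Alternative minimum tax:
  Adjusted income: ₹866,000 + ₹14,000 + ₹207,000 + ₹202,000 = ₹1,289,000
  Less exemption ₹102,000 → base ₹1,187,000
  ₹1,187,000 × 10% = ₹118,700

Mainline income levy:
  ₹210,000 × 13% = ₹27,300
  ₹85,000 × 18% = ₹15,300
  ₹208,000 × 24% = ₹49,920
  ₹363,000 × 38% = ₹137,940
  → ₹230,460

₹118,700 ≤ ₹230,460, so no add-on is due.

₹0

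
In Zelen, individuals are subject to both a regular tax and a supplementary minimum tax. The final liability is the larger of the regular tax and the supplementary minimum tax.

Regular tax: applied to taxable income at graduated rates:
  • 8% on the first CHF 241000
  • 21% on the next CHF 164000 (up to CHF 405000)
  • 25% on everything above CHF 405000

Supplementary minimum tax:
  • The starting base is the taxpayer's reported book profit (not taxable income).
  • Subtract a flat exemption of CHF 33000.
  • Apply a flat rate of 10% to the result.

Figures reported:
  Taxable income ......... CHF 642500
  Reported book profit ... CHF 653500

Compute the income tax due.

CHF 113095

Supplementary minimum tax:
  Base (reported book profit): CHF 653500
  Less exemption CHF 33000 → base CHF 620500
  CHF 620500 × 10% = CHF 62050

Regular tax:
  CHF 241000 × 8% = CHF 19280
  CHF 164000 × 21% = CHF 34440
  CHF 237500 × 25% = CHF 59375
  → CHF 113095

CHF 113095 > CHF 62050, so the regular tax governs.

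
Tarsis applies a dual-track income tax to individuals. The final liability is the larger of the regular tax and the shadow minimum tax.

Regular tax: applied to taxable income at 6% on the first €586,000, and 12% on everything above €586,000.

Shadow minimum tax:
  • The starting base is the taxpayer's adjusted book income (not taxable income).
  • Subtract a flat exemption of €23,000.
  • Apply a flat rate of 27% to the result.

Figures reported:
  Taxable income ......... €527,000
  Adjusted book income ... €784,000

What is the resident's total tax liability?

Shadow minimum tax:
  Base (adjusted book income): €784,000
  Less exemption €23,000 → base €761,000
  €761,000 × 27% = €205,470

Regular tax:
  €527,000 × 6% = €31,620

€205,470 > €31,620, so the shadow minimum tax is the binding amount.

€205,470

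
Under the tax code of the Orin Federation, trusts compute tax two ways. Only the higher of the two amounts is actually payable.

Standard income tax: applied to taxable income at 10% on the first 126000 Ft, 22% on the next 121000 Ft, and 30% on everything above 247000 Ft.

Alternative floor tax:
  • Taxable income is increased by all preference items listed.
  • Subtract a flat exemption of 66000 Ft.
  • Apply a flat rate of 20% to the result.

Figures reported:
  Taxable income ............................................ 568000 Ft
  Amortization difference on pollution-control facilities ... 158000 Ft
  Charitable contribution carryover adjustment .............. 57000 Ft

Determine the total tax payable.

Standard income tax:
  126000 Ft × 10% = 12600 Ft
  121000 Ft × 22% = 26620 Ft
  321000 Ft × 30% = 96300 Ft
  → 135520 Ft

Alternative floor tax:
  Adjusted income: 568000 Ft + 158000 Ft + 57000 Ft = 783000 Ft
  Less exemption 66000 Ft → base 717000 Ft
  717000 Ft × 20% = 143400 Ft

143400 Ft > 135520 Ft, so the alternative floor tax is the binding amount.

143400 Ft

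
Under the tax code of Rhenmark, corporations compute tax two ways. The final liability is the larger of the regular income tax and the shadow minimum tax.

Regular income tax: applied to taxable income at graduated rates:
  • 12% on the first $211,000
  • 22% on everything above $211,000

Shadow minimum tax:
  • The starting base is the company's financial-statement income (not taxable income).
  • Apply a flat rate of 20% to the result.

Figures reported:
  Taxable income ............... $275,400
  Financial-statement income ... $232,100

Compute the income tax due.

Shadow minimum tax:
  Base (financial-statement income): $232,100
  $232,100 × 20% = $46,420

Regular income tax:
  $211,000 × 12% = $25,320
  $64,400 × 22% = $14,168
  → $39,488

$46,420 > $39,488, so the shadow minimum tax is the binding amount.

$46,420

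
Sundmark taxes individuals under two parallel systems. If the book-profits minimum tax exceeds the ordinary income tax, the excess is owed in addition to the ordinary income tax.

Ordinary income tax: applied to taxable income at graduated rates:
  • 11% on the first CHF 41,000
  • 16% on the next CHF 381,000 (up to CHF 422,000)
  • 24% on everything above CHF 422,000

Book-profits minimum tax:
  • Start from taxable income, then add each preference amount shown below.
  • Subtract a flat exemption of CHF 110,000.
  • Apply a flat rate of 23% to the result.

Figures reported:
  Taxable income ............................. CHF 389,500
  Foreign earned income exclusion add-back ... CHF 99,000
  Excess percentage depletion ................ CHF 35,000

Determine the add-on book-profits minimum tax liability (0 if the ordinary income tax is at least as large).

CHF 34,835

Book-profits minimum tax:
  Adjusted income: CHF 389,500 + CHF 99,000 + CHF 35,000 = CHF 523,500
  Less exemption CHF 110,000 → base CHF 413,500
  CHF 413,500 × 23% = CHF 95,105

Ordinary income tax:
  CHF 41,000 × 11% = CHF 4,510
  CHF 348,500 × 16% = CHF 55,760
  → CHF 60,270

Excess of book-profits minimum tax over ordinary income tax: CHF 95,105 − CHF 60,270 = CHF 34,835.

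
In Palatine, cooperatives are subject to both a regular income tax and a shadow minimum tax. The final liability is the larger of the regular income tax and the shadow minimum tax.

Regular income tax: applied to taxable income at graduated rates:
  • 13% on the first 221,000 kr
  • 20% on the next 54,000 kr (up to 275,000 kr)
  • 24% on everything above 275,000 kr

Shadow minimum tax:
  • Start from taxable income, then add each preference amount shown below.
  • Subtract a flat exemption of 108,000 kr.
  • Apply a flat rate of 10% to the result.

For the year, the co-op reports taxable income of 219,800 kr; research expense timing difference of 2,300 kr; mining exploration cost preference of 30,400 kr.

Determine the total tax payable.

Regular income tax:
  219,800 kr × 13% = 28,574 kr

Shadow minimum tax:
  Adjusted income: 219,800 kr + 2,300 kr + 30,400 kr = 252,500 kr
  Less exemption 108,000 kr → base 144,500 kr
  144,500 kr × 10% = 14,450 kr

28,574 kr > 14,450 kr, so the regular income tax governs.

28,574 kr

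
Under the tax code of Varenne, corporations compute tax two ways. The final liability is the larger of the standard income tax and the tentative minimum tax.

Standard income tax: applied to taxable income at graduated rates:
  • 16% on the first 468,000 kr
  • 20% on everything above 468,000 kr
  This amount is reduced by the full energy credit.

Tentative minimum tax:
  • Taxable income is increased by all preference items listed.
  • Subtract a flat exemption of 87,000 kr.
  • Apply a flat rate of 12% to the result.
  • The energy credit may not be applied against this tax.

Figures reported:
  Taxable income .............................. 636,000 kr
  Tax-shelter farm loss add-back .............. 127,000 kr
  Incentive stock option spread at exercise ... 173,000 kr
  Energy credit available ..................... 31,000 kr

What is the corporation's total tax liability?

101,880 kr

Standard income tax:
  468,000 kr × 16% = 74,880 kr
  168,000 kr × 20% = 33,600 kr
  → 108,480 kr
  Less energy credit 31,000 kr → 77,480 kr

Tentative minimum tax:
  Adjusted income: 636,000 kr + 127,000 kr + 173,000 kr = 936,000 kr
  Less exemption 87,000 kr → base 849,000 kr
  849,000 kr × 12% = 101,880 kr

101,880 kr > 77,480 kr, so the tentative minimum tax is the binding amount.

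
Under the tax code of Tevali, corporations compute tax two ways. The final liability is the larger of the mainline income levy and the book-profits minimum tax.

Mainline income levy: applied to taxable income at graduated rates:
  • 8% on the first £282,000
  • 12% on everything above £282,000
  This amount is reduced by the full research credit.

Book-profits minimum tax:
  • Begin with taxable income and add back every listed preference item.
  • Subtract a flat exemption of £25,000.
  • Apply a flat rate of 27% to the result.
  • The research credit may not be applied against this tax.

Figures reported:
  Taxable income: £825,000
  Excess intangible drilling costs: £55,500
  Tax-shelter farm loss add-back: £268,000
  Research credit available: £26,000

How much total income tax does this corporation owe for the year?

£303,345

Mainline income levy:
  £282,000 × 8% = £22,560
  £543,000 × 12% = £65,160
  → £87,720
  Less research credit £26,000 → £61,720

Book-profits minimum tax:
  Adjusted income: £825,000 + £55,500 + £268,000 = £1,148,500
  Less exemption £25,000 → base £1,123,500
  £1,123,500 × 27% = £303,345

£303,345 > £61,720, so the book-profits minimum tax is the binding amount.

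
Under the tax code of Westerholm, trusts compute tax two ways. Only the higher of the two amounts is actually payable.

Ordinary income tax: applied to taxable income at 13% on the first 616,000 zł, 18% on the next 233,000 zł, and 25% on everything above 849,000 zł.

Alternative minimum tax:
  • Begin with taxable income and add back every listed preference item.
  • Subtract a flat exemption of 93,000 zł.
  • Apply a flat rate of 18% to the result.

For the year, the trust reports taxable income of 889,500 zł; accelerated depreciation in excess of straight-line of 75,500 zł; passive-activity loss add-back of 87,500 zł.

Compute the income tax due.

Ordinary income tax:
  616,000 zł × 13% = 80,080 zł
  233,000 zł × 18% = 41,940 zł
  40,500 zł × 25% = 10,125 zł
  → 132,145 zł

Alternative minimum tax:
  Adjusted income: 889,500 zł + 75,500 zł + 87,500 zł = 1,052,500 zł
  Less exemption 93,000 zł → base 959,500 zł
  959,500 zł × 18% = 172,710 zł

172,710 zł > 132,145 zł, so the alternative minimum tax is the binding amount.

172,710 zł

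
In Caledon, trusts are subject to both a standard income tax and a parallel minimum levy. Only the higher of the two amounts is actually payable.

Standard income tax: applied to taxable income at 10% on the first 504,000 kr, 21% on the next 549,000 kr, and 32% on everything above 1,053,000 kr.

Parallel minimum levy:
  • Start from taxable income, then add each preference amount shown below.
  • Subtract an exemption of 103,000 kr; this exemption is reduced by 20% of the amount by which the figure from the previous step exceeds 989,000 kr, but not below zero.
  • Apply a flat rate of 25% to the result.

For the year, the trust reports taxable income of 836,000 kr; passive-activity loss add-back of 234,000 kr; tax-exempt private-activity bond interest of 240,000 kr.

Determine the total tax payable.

Standard income tax:
  504,000 kr × 10% = 50,400 kr
  332,000 kr × 21% = 69,720 kr
  → 120,120 kr

Parallel minimum levy:
  Adjusted income: 836,000 kr + 234,000 kr + 240,000 kr = 1,310,000 kr
  Exemption: 103,000 kr − 20% × (1,310,000 kr − 989,000 kr) = 103,000 kr − 64,200 kr = 38,800 kr
  Base: 1,310,000 kr − 38,800 kr = 1,271,200 kr
  1,271,200 kr × 25% = 317,800 kr

317,800 kr > 120,120 kr, so the parallel minimum levy is the binding amount.

317,800 kr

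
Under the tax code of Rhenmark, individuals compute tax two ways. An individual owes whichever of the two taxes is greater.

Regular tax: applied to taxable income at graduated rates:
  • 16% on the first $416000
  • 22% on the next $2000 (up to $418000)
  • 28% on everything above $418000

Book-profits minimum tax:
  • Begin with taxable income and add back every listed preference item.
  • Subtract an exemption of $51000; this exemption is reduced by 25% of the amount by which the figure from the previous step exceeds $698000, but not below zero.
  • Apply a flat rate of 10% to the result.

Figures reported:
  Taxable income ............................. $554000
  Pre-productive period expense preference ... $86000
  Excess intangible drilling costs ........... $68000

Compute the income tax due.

Book-profits minimum tax:
  Adjusted income: $554000 + $86000 + $68000 = $708000
  Exemption: $51000 − 25% × ($708000 − $698000) = $51000 − $2500 = $48500
  Base: $708000 − $48500 = $659500
  $659500 × 10% = $65950

Regular tax:
  $416000 × 16% = $66560
  $2000 × 22% = $440
  $136000 × 28% = $38080
  → $105080

$105080 > $65950, so the regular tax governs.

$105080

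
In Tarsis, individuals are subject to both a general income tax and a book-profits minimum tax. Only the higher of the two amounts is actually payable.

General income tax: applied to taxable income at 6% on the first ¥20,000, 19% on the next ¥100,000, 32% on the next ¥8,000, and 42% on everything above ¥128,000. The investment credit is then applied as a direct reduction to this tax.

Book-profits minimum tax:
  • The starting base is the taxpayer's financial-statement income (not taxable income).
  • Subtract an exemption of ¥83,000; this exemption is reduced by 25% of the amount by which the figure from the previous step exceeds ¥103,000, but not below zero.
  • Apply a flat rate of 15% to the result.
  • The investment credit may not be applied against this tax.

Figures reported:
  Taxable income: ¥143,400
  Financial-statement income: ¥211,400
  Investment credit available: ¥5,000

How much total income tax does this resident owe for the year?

¥24,228

General income tax:
  ¥20,000 × 6% = ¥1,200
  ¥100,000 × 19% = ¥19,000
  ¥8,000 × 32% = ¥2,560
  ¥15,400 × 42% = ¥6,468
  → ¥29,228
  Less investment credit ¥5,000 → ¥24,228

Book-profits minimum tax:
  Base (financial-statement income): ¥211,400
  Exemption: ¥83,000 − 25% × (¥211,400 − ¥103,000) = ¥83,000 − ¥27,100 = ¥55,900
  Base: ¥211,400 − ¥55,900 = ¥155,500
  ¥155,500 × 15% = ¥23,325

¥24,228 > ¥23,325, so the general income tax governs.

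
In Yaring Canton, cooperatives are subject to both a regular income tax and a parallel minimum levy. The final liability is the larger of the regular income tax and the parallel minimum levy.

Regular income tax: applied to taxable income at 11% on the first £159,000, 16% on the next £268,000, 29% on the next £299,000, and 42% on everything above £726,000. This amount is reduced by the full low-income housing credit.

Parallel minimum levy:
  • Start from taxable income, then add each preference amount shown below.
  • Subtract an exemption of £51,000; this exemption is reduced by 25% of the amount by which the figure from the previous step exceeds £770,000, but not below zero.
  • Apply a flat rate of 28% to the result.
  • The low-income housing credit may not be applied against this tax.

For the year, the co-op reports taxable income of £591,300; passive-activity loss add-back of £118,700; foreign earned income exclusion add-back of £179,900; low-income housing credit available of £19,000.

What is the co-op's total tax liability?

£243,285

Regular income tax:
  £159,000 × 11% = £17,490
  £268,000 × 16% = £42,880
  £164,300 × 29% = £47,647
  → £108,017
  Less low-income housing credit £19,000 → £89,017

Parallel minimum levy:
  Adjusted income: £591,300 + £118,700 + £179,900 = £889,900
  Exemption: £51,000 − 25% × (£889,900 − £770,000) = £51,000 − £29,975 = £21,025
  Base: £889,900 − £21,025 = £868,875
  £868,875 × 28% = £243,285

£243,285 > £89,017, so the parallel minimum levy is the binding amount.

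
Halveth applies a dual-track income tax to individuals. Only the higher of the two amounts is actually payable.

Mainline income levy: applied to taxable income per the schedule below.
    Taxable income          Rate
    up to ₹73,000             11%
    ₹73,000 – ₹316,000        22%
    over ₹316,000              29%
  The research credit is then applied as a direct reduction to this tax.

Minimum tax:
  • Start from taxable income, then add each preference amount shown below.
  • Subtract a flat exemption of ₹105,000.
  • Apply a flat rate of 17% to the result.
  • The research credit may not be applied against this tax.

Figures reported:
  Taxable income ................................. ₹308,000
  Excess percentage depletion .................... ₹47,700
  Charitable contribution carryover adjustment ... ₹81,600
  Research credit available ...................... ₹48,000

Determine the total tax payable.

₹56,491

Minimum tax:
  Adjusted income: ₹308,000 + ₹47,700 + ₹81,600 = ₹437,300
  Less exemption ₹105,000 → base ₹332,300
  ₹332,300 × 17% = ₹56,491

Mainline income levy:
  ₹73,000 × 11% = ₹8,030
  ₹235,000 × 22% = ₹51,700
  → ₹59,730
  Less research credit ₹48,000 → ₹11,730

₹56,491 > ₹11,730, so the minimum tax is the binding amount.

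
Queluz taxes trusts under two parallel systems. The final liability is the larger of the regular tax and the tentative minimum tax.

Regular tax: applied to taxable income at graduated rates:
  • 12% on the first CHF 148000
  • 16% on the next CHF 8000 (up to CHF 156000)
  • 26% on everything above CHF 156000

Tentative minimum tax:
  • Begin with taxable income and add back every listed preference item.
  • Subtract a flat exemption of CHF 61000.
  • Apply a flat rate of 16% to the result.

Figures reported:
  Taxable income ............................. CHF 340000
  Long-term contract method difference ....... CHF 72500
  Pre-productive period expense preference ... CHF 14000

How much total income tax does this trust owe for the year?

CHF 66880

Tentative minimum tax:
  Adjusted income: CHF 340000 + CHF 72500 + CHF 14000 = CHF 426500
  Less exemption CHF 61000 → base CHF 365500
  CHF 365500 × 16% = CHF 58480

Regular tax:
  CHF 148000 × 12% = CHF 17760
  CHF 8000 × 16% = CHF 1280
  CHF 184000 × 26% = CHF 47840
  → CHF 66880

CHF 66880 > CHF 58480, so the regular tax governs.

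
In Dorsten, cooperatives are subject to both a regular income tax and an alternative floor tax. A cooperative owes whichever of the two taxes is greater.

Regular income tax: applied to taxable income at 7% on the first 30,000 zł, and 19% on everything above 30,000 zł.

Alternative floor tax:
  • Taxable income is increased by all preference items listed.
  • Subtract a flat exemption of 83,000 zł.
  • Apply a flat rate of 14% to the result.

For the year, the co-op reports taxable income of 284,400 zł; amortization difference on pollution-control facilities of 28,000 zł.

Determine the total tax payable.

Alternative floor tax:
  Adjusted income: 284,400 zł + 28,000 zł = 312,400 zł
  Less exemption 83,000 zł → base 229,400 zł
  229,400 zł × 14% = 32,116 zł

Regular income tax:
  30,000 zł × 7% = 2,100 zł
  254,400 zł × 19% = 48,336 zł
  → 50,436 zł

50,436 zł > 32,116 zł, so the regular income tax governs.

50,436 zł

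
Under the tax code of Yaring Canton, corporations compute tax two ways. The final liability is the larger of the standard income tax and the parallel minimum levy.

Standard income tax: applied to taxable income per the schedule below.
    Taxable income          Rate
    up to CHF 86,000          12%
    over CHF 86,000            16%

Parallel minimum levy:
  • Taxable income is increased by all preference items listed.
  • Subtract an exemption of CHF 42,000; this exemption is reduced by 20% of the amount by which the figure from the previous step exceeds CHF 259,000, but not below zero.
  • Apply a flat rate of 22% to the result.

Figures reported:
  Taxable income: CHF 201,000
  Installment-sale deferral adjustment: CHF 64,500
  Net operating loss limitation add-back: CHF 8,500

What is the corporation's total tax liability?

CHF 51,700

Parallel minimum levy:
  Adjusted income: CHF 201,000 + CHF 64,500 + CHF 8,500 = CHF 274,000
  Exemption: CHF 42,000 − 20% × (CHF 274,000 − CHF 259,000) = CHF 42,000 − CHF 3,000 = CHF 39,000
  Base: CHF 274,000 − CHF 39,000 = CHF 235,000
  CHF 235,000 × 22% = CHF 51,700

Standard income tax:
  CHF 86,000 × 12% = CHF 10,320
  CHF 115,000 × 16% = CHF 18,400
  → CHF 28,720

CHF 51,700 > CHF 28,720, so the parallel minimum levy is the binding amount.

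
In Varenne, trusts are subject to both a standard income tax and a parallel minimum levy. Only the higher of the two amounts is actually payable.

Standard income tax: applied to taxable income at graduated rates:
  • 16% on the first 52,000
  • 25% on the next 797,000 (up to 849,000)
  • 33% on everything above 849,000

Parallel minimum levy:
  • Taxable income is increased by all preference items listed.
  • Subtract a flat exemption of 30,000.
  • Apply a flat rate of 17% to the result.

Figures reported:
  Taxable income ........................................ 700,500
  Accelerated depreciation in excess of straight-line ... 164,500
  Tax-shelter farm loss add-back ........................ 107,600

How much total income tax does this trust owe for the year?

Standard income tax:
  52,000 × 16% = 8,320
  648,500 × 25% = 162,125
  → 170,445

Parallel minimum levy:
  Adjusted income: 700,500 + 164,500 + 107,600 = 972,600
  Less exemption 30,000 → base 942,600
  942,600 × 17% = 160,242

170,445 > 160,242, so the standard income tax governs.

170,445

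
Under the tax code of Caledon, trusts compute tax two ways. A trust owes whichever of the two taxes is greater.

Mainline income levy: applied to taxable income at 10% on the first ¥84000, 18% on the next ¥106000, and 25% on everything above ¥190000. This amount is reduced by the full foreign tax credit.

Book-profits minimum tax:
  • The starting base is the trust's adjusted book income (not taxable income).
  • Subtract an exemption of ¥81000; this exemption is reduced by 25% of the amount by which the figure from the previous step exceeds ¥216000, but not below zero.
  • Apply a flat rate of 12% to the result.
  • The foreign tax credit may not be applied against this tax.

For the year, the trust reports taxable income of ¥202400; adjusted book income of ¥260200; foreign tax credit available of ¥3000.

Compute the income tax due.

Book-profits minimum tax:
  Base (adjusted book income): ¥260200
  Exemption: ¥81000 − 25% × (¥260200 − ¥216000) = ¥81000 − ¥11050 = ¥69950
  Base: ¥260200 − ¥69950 = ¥190250
  ¥190250 × 12% = ¥22830

Mainline income levy:
  ¥84000 × 10% = ¥8400
  ¥106000 × 18% = ¥19080
  ¥12400 × 25% = ¥3100
  → ¥30580
  Less foreign tax credit ¥3000 → ¥27580

¥27580 > ¥22830, so the mainline income levy governs.

¥27580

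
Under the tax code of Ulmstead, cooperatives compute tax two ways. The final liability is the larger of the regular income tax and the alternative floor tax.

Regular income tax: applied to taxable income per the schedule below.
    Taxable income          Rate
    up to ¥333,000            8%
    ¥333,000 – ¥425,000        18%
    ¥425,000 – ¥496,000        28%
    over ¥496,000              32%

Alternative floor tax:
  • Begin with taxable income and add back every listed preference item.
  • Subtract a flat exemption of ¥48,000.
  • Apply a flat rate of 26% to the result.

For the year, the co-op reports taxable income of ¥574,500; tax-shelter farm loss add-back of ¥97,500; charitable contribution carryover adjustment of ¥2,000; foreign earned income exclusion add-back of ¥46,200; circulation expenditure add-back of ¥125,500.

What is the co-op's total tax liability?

Regular income tax:
  ¥333,000 × 8% = ¥26,640
  ¥92,000 × 18% = ¥16,560
  ¥71,000 × 28% = ¥19,880
  ¥78,500 × 32% = ¥25,120
  → ¥88,200

Alternative floor tax:
  Adjusted income: ¥574,500 + ¥97,500 + ¥2,000 + ¥46,200 + ¥125,500 = ¥845,700
  Less exemption ¥48,000 → base ¥797,700
  ¥797,700 × 26% = ¥207,402

¥207,402 > ¥88,200, so the alternative floor tax is the binding amount.

¥207,402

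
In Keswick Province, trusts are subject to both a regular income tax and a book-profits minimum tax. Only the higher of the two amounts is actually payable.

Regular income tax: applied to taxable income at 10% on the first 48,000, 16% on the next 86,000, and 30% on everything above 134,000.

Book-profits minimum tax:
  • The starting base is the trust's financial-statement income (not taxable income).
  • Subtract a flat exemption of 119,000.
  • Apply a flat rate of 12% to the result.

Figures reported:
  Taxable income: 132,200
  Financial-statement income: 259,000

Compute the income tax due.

Book-profits minimum tax:
  Base (financial-statement income): 259,000
  Less exemption 119,000 → base 140,000
  140,000 × 12% = 16,800

Regular income tax:
  48,000 × 10% = 4,800
  84,200 × 16% = 13,472
  → 18,272

18,272 > 16,800, so the regular income tax governs.

18,272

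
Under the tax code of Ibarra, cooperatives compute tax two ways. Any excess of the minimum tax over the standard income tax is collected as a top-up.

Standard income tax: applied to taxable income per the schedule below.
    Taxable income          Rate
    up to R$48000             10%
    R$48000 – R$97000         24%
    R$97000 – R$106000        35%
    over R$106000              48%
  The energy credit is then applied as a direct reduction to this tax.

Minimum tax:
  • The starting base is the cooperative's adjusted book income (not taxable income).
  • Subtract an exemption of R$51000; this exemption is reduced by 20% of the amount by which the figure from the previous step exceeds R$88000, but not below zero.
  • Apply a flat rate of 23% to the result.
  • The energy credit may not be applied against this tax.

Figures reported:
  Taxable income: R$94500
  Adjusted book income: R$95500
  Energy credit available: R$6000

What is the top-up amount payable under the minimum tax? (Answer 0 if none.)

R$620

Standard income tax:
  R$48000 × 10% = R$4800
  R$46500 × 24% = R$11160
  → R$15960
  Less energy credit R$6000 → R$9960

Minimum tax:
  Base (adjusted book income): R$95500
  Exemption: R$51000 − 20% × (R$95500 − R$88000) = R$51000 − R$1500 = R$49500
  Base: R$95500 − R$49500 = R$46000
  R$46000 × 23% = R$10580

Excess of minimum tax over standard income tax: R$10580 − R$9960 = R$620.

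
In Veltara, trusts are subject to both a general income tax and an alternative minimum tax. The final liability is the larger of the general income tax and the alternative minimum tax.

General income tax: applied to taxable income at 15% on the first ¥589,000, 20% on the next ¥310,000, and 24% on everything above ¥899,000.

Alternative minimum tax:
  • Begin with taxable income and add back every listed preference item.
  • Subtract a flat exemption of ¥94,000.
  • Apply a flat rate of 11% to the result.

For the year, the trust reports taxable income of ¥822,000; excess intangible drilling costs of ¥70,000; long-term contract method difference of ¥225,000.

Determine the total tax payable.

¥134,950

General income tax:
  ¥589,000 × 15% = ¥88,350
  ¥233,000 × 20% = ¥46,600
  → ¥134,950

Alternative minimum tax:
  Adjusted income: ¥822,000 + ¥70,000 + ¥225,000 = ¥1,117,000
  Less exemption ¥94,000 → base ¥1,023,000
  ¥1,023,000 × 11% = ¥112,530

¥134,950 > ¥112,530, so the general income tax governs.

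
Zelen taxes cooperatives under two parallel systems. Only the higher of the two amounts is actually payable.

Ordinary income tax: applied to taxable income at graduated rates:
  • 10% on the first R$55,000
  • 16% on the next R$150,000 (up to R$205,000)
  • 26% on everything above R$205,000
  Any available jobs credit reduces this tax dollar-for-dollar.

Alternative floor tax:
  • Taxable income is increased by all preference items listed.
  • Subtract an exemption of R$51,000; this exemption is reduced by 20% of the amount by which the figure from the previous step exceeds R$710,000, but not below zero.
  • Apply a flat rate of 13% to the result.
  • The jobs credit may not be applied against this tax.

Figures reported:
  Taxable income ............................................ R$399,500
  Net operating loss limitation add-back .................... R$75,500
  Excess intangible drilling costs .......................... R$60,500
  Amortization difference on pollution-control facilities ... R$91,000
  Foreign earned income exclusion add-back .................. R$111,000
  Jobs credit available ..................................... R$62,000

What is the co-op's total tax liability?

Ordinary income tax:
  R$55,000 × 10% = R$5,500
  R$150,000 × 16% = R$24,000
  R$194,500 × 26% = R$50,570
  → R$80,070
  Less jobs credit R$62,000 → R$18,070

Alternative floor tax:
  Adjusted income: R$399,500 + R$75,500 + R$60,500 + R$91,000 + R$111,000 = R$737,500
  Exemption: R$51,000 − 20% × (R$737,500 − R$710,000) = R$51,000 − R$5,500 = R$45,500
  Base: R$737,500 − R$45,500 = R$692,000
  R$692,000 × 13% = R$89,960

R$89,960 > R$18,070, so the alternative floor tax is the binding amount.

R$89,960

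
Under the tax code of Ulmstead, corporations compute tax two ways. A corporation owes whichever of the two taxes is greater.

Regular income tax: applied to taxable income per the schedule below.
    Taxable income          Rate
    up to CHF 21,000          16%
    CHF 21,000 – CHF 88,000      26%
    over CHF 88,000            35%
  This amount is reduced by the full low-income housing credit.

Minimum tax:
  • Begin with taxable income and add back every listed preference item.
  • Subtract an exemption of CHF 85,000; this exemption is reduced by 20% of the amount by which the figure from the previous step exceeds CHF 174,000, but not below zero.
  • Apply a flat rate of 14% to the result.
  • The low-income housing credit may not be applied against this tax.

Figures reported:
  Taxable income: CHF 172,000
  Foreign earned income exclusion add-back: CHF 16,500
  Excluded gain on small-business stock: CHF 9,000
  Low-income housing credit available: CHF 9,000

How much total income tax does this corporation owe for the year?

CHF 41,180

Minimum tax:
  Adjusted income: CHF 172,000 + CHF 16,500 + CHF 9,000 = CHF 197,500
  Exemption: CHF 85,000 − 20% × (CHF 197,500 − CHF 174,000) = CHF 85,000 − CHF 4,700 = CHF 80,300
  Base: CHF 197,500 − CHF 80,300 = CHF 117,200
  CHF 117,200 × 14% = CHF 16,408

Regular income tax:
  CHF 21,000 × 16% = CHF 3,360
  CHF 67,000 × 26% = CHF 17,420
  CHF 84,000 × 35% = CHF 29,400
  → CHF 50,180
  Less low-income housing credit CHF 9,000 → CHF 41,180

CHF 41,180 > CHF 16,408, so the regular income tax governs.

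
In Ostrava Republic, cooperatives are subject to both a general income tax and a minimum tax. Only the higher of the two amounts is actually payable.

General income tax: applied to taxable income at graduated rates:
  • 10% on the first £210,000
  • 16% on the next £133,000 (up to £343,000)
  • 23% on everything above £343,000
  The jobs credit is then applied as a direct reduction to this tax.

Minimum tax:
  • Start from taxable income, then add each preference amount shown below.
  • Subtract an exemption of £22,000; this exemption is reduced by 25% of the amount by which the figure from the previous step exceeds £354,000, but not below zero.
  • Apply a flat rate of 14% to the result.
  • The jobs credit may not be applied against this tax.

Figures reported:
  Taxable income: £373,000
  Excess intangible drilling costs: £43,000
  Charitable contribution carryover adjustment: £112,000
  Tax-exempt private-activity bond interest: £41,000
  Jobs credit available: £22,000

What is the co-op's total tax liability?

£79,660

Minimum tax:
  Adjusted income: £373,000 + £43,000 + £112,000 + £41,000 = £569,000
  Exemption: 25% × (£569,000 − £354,000) = £53,750 ≥ £22,000, so the exemption is fully phased out
  Base: £569,000 − £0 = £569,000
  £569,000 × 14% = £79,660

General income tax:
  £210,000 × 10% = £21,000
  £133,000 × 16% = £21,280
  £30,000 × 23% = £6,900
  → £49,180
  Less jobs credit £22,000 → £27,180

£79,660 > £27,180, so the minimum tax is the binding amount.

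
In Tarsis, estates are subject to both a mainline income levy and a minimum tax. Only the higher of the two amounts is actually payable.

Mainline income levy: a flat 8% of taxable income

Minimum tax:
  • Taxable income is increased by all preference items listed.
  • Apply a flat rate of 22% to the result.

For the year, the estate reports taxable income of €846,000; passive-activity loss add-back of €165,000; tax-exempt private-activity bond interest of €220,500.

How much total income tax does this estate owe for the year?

Minimum tax:
  Adjusted income: €846,000 + €165,000 + €220,500 = €1,231,500
  €1,231,500 × 22% = €270,930

Mainline income levy:
  €846,000 × 8% = €67,680

€270,930 > €67,680, so the minimum tax is the binding amount.

€270,930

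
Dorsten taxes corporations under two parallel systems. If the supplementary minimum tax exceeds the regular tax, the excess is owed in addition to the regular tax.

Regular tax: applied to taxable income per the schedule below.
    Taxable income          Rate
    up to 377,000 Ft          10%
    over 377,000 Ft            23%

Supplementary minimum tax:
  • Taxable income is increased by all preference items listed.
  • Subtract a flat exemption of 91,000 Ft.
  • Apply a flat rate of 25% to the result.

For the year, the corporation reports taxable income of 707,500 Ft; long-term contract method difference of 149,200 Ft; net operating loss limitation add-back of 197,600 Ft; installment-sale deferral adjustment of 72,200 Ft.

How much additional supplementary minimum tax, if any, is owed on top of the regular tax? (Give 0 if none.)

145,160 Ft

Supplementary minimum tax:
  Adjusted income: 707,500 Ft + 149,200 Ft + 197,600 Ft + 72,200 Ft = 1,126,500 Ft
  Less exemption 91,000 Ft → base 1,035,500 Ft
  1,035,500 Ft × 25% = 258,875 Ft

Regular tax:
  377,000 Ft × 10% = 37,700 Ft
  330,500 Ft × 23% = 76,015 Ft
  → 113,715 Ft

Excess of supplementary minimum tax over regular tax: 258,875 Ft − 113,715 Ft = 145,160 Ft.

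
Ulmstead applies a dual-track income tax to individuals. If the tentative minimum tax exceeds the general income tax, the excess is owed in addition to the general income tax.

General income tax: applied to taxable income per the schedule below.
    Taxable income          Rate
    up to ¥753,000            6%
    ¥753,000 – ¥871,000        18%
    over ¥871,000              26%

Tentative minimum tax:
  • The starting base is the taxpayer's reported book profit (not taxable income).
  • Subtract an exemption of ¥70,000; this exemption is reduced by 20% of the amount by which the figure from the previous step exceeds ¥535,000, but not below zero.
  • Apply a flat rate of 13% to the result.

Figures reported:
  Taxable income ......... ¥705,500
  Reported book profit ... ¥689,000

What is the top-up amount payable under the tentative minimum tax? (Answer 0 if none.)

¥42,144

Tentative minimum tax:
  Base (reported book profit): ¥689,000
  Exemption: ¥70,000 − 20% × (¥689,000 − ¥535,000) = ¥70,000 − ¥30,800 = ¥39,200
  Base: ¥689,000 − ¥39,200 = ¥649,800
  ¥649,800 × 13% = ¥84,474

General income tax:
  ¥705,500 × 6% = ¥42,330

Excess of tentative minimum tax over general income tax: ¥84,474 − ¥42,330 = ¥42,144.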